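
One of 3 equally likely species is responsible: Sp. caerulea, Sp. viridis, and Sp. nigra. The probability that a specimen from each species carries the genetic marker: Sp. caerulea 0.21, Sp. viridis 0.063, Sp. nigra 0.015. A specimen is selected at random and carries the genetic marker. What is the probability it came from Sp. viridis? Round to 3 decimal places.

0.219

With a uniform prior (1/3 each), posterior ∝ likelihood:
  Sp. caerulea: 0.21
  Sp. viridis: 0.063
  Sp. nigra: 0.015
Sum = 0.288.
P(Sp. viridis | evidence) = 0.063 / 0.288 ≈ 0.219.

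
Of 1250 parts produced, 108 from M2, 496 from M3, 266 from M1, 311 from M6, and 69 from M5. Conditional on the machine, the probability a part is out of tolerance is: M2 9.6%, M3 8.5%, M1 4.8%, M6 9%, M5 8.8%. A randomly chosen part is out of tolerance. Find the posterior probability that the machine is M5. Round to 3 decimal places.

0.061

Unnormalized posteriors (prior × likelihood):
  M2: 0.0864 × 0.096 = 0.0082944
  M3: 0.3968 × 0.085 = 0.033728
  M1: 0.2128 × 0.048 = 0.0102144
  M6: 0.2488 × 0.09 = 0.022392
  M5: 0.0552 × 0.088 = 0.0048576
Sum = 0.0794864.
P(M5 | evidence) = 0.0048576 / 0.0794864 ≈ 0.061.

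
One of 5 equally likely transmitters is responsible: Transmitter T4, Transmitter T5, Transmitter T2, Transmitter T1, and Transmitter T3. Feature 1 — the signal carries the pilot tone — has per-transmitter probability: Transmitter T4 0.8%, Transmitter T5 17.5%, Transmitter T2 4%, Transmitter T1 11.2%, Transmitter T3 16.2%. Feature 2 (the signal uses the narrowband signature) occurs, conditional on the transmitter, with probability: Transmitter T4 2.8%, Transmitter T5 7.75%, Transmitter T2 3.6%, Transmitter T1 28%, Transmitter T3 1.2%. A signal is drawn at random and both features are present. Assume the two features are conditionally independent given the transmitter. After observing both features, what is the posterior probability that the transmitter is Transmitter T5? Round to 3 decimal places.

0.279

Since the prior is uniform, the posterior is proportional to the likelihood:
  Transmitter T4: 0.008 × 0.028 = 0.000224
  Transmitter T5: 0.175 × 0.0775 = 0.0135625
  Transmitter T2: 0.04 × 0.036 = 0.00144
  Transmitter T1: 0.112 × 0.28 = 0.03136
  Transmitter T3: 0.162 × 0.012 = 0.001944
Total = 0.0485305.
P(Transmitter T5 | evidence) = 0.0135625 / 0.0485305 ≈ 0.279.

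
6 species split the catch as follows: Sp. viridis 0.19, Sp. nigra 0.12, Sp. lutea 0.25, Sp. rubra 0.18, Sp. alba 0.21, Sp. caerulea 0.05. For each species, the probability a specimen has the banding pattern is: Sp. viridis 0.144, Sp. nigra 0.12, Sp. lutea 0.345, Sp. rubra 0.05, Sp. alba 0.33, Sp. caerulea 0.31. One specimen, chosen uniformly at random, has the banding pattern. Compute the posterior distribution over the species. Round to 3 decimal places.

Sp. viridis 0.123, Sp. nigra 0.065, Sp. lutea 0.389, Sp. rubra 0.041, Sp. alba 0.312, Sp. caerulea 0.070

Prior × likelihood for each hypothesis:
  Sp. viridis: 0.19 × 0.144 = 0.02736
  Sp. nigra: 0.12 × 0.12 = 0.0144
  Sp. lutea: 0.25 × 0.345 = 0.08625
  Sp. rubra: 0.18 × 0.05 = 0.009
  Sp. alba: 0.21 × 0.33 = 0.0693
  Sp. caerulea: 0.05 × 0.31 = 0.0155
Sum = 0.22181.
P(Sp. viridis | banded) = 0.02736/0.22181 ≈ 0.123
P(Sp. nigra | banded) = 0.0144/0.22181 ≈ 0.065
P(Sp. lutea | banded) = 0.08625/0.22181 ≈ 0.389
P(Sp. rubra | banded) = 0.009/0.22181 ≈ 0.041
P(Sp. alba | banded) = 0.0693/0.22181 ≈ 0.312
P(Sp. caerulea | banded) = 0.0155/0.22181 ≈ 0.070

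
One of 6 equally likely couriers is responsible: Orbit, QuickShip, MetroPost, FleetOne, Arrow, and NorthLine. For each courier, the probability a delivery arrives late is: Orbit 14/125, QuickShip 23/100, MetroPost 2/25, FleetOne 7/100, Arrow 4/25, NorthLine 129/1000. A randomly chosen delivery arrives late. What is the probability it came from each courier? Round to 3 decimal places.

Orbit 0.143, QuickShip 0.294, MetroPost 0.102, FleetOne 0.090, Arrow 0.205, NorthLine 0.165

With a uniform prior (1/6 each), posterior ∝ likelihood:
  Orbit: 0.112
  QuickShip: 0.23
  MetroPost: 0.08
  FleetOne: 0.07
  Arrow: 0.16
  NorthLine: 0.129
Total = 0.781.
P(Orbit | late) = 0.112/0.781 ≈ 0.143
P(QuickShip | late) = 0.23/0.781 ≈ 0.294
P(MetroPost | late) = 0.08/0.781 ≈ 0.102
P(FleetOne | late) = 0.07/0.781 ≈ 0.090
P(Arrow | late) = 0.16/0.781 ≈ 0.205
P(NorthLine | late) = 0.129/0.781 ≈ 0.165
(Check: 0.143+0.294+0.102+0.090+0.205+0.165 = 0.999.)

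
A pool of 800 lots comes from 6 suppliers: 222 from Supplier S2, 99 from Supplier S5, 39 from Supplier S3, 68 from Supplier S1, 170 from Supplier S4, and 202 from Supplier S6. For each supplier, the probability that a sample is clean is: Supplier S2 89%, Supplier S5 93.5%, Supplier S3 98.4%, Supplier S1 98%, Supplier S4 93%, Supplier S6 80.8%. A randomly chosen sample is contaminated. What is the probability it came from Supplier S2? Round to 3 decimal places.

Taking complements, P(contaminated | each) = Supplier S2 0.11, Supplier S5 0.065, Supplier S3 0.016, Supplier S1 0.02, Supplier S4 0.07, Supplier S6 0.192.
Prior × likelihood for each hypothesis:
  Supplier S2: 0.2775 × 0.11 = 0.030525
  Supplier S5: 0.12375 × 0.065 = 0.00804375
  Supplier S3: 0.04875 × 0.016 = 0.00078
  Supplier S1: 0.085 × 0.02 = 0.0017
  Supplier S4: 0.2125 × 0.07 = 0.014875
  Supplier S6: 0.2525 × 0.192 = 0.04848
Total = 0.10440375.
P(Supplier S2 | evidence) = 0.030525 / 0.10440375 ≈ 0.292.

0.292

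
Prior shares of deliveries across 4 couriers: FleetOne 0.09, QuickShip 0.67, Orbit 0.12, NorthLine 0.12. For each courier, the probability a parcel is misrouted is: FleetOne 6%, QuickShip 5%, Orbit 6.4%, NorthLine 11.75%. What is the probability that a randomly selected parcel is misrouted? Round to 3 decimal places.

Prior × likelihood for each hypothesis:
  FleetOne: 0.09 × 0.06 = 0.0054
  QuickShip: 0.67 × 0.05 = 0.0335
  Orbit: 0.12 × 0.064 = 0.00768
  NorthLine: 0.12 × 0.1175 = 0.0141
P(misrouted) = 0.0054 + 0.0335 + 0.00768 + 0.0141 = 0.06068 → 0.061.

0.061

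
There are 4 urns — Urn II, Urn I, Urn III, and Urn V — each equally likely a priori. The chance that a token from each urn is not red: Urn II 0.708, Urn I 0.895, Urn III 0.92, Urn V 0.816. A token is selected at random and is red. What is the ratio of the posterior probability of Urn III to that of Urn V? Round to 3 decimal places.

Taking complements, P(red | each) = Urn II 0.292, Urn I 0.105, Urn III 0.08, Urn V 0.184.
With a uniform prior (1/4 each), posterior ∝ likelihood:
  Urn II: 0.292
  Urn I: 0.105
  Urn III: 0.08
  Urn V: 0.184
Normalizing constant = 0.661.
The ratio is 0.08 / 0.184 (the normalizer cancels) = 0.435.

0.435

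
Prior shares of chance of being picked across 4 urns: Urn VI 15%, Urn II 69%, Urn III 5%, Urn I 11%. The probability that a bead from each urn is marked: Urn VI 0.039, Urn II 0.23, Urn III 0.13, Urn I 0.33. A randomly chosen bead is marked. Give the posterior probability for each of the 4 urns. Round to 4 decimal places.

Urn VI 0.0282, Urn II 0.7654, Urn III 0.0313, Urn I 0.1751

By Bayes' rule, posterior ∝ prior × likelihood:
  Urn VI: 0.15 × 0.039 = 0.00585
  Urn II: 0.69 × 0.23 = 0.1587
  Urn III: 0.05 × 0.13 = 0.0065
  Urn I: 0.11 × 0.33 = 0.0363
Normalizing constant = 0.20735.
P(Urn VI | marked) = 0.00585/0.20735 ≈ 0.0282
P(Urn II | marked) = 0.1587/0.20735 ≈ 0.7654
P(Urn III | marked) = 0.0065/0.20735 ≈ 0.0313
P(Urn I | marked) = 0.0363/0.20735 ≈ 0.1751
(Check: 0.0282+0.7654+0.0313+0.1751 = 1.0000.)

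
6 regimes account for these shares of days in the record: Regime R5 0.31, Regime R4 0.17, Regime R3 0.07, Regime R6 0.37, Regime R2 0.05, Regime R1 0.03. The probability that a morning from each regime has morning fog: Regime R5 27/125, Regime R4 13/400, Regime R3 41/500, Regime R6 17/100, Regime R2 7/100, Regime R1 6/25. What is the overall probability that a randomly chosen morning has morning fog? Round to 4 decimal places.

Unnormalized posteriors (prior × likelihood):
  Regime R5: 0.31 × 0.216 = 0.06696
  Regime R4: 0.17 × 0.0325 = 0.005525
  Regime R3: 0.07 × 0.082 = 0.00574
  Regime R6: 0.37 × 0.17 = 0.0629
  Regime R2: 0.05 × 0.07 = 0.0035
  Regime R1: 0.03 × 0.24 = 0.0072
P(fog) = 0.06696 + 0.005525 + 0.00574 + 0.0629 + 0.0035 + 0.0072 = 0.151825 → 0.1518.

0.1518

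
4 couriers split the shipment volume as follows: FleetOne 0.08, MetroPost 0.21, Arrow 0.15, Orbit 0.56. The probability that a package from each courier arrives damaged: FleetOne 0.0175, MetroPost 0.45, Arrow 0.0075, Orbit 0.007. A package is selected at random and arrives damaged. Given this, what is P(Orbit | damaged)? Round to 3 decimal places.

0.039

Prior × likelihood for each hypothesis:
  FleetOne: 0.08 × 0.0175 = 0.0014
  MetroPost: 0.21 × 0.45 = 0.0945
  Arrow: 0.15 × 0.0075 = 0.001125
  Orbit: 0.56 × 0.007 = 0.00392
Sum = 0.100945.
P(Orbit | evidence) = 0.00392 / 0.100945 ≈ 0.039.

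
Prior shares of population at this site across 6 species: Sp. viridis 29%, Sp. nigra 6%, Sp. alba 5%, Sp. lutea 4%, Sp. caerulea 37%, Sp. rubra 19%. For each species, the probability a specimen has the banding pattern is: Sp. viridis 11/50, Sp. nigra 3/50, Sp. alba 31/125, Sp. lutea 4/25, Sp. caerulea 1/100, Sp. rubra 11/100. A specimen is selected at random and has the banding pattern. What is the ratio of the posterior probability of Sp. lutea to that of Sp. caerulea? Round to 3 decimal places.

1.730

Unnormalized posteriors (prior × likelihood):
  Sp. viridis: 0.29 × 0.22 = 0.0638
  Sp. nigra: 0.06 × 0.06 = 0.0036
  Sp. alba: 0.05 × 0.248 = 0.0124
  Sp. lutea: 0.04 × 0.16 = 0.0064
  Sp. caerulea: 0.37 × 0.01 = 0.0037
  Sp. rubra: 0.19 × 0.11 = 0.0209
Sum = 0.1108.
The ratio is 0.0064 / 0.0037 (the normalizer cancels) = 1.730.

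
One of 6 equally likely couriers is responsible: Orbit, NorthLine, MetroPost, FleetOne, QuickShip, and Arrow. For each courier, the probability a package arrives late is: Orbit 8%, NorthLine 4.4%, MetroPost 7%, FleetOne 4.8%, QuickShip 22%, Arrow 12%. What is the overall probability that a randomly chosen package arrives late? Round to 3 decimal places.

0.097

With a uniform prior (1/6 each), posterior ∝ likelihood:
  Orbit: 0.08
  NorthLine: 0.044
  MetroPost: 0.07
  FleetOne: 0.048
  QuickShip: 0.22
  Arrow: 0.12
P(late) = (1/6) × (0.08 + 0.044 + 0.07 + 0.048 + 0.22 + 0.12) = 0.582/6 ≈ 0.097.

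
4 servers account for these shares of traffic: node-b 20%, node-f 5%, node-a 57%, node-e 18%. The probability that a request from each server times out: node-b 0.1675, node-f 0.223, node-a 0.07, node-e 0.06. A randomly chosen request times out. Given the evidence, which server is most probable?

By Bayes' rule, posterior ∝ prior × likelihood:
  node-b: 0.2 × 0.1675 = 0.0335
  node-f: 0.05 × 0.223 = 0.01115
  node-a: 0.57 × 0.07 = 0.0399
  node-e: 0.18 × 0.06 = 0.0108
Normalizing constant = 0.09535.
Largest term belongs to node-a, so node-a is most probable.

node-a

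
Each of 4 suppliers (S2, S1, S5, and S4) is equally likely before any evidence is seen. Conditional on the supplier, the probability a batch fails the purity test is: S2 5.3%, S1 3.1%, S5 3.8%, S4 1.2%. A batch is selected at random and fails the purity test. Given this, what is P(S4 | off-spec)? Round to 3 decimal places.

Since the prior is uniform, the posterior is proportional to the likelihood:
  S2: 0.053
  S1: 0.031
  S5: 0.038
  S4: 0.012
Sum = 0.134.
P(S4 | evidence) = 0.012 / 0.134 ≈ 0.090.

0.090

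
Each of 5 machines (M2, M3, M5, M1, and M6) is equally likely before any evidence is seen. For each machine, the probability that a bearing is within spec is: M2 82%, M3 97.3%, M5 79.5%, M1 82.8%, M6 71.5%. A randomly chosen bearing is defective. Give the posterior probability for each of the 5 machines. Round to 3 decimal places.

M2 0.207, M3 0.031, M5 0.236, M1 0.198, M6 0.328

Taking complements, P(defective | each) = M2 0.18, M3 0.027, M5 0.205, M1 0.172, M6 0.285.
Since the prior is uniform, the posterior is proportional to the likelihood:
  M2: 0.18
  M3: 0.027
  M5: 0.205
  M1: 0.172
  M6: 0.285
Normalizing constant = 0.869.
P(M2 | defective) = 0.18/0.869 ≈ 0.207
P(M3 | defective) = 0.027/0.869 ≈ 0.031
P(M5 | defective) = 0.205/0.869 ≈ 0.236
P(M1 | defective) = 0.172/0.869 ≈ 0.198
P(M6 | defective) = 0.285/0.869 ≈ 0.328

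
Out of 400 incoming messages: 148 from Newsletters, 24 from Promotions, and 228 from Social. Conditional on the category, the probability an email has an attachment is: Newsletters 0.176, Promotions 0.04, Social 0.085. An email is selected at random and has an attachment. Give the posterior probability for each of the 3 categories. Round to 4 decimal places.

Prior × likelihood for each hypothesis:
  Newsletters: 0.37 × 0.176 = 0.06512
  Promotions: 0.06 × 0.04 = 0.0024
  Social: 0.57 × 0.085 = 0.04845
Sum = 0.11597.
P(Newsletters | attachment) = 0.06512/0.11597 ≈ 0.5615
P(Promotions | attachment) = 0.0024/0.11597 ≈ 0.0207
P(Social | attachment) = 0.04845/0.11597 ≈ 0.4178

Newsletters 0.5615, Promotions 0.0207, Social 0.4178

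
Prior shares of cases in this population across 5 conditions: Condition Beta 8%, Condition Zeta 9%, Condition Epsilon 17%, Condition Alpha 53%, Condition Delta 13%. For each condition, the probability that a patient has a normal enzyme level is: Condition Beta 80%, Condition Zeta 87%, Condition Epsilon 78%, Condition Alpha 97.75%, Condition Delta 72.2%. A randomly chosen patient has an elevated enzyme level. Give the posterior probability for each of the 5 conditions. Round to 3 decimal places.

Condition Beta 0.141, Condition Zeta 0.103, Condition Epsilon 0.330, Condition Alpha 0.105, Condition Delta 0.319

Taking complements, P(elevated | each) = Condition Beta 0.2, Condition Zeta 0.13, Condition Epsilon 0.22, Condition Alpha 0.0225, Condition Delta 0.278.
Unnormalized posteriors (prior × likelihood):
  Condition Beta: 0.08 × 0.2 = 0.016
  Condition Zeta: 0.09 × 0.13 = 0.0117
  Condition Epsilon: 0.17 × 0.22 = 0.0374
  Condition Alpha: 0.53 × 0.0225 = 0.011925
  Condition Delta: 0.13 × 0.278 = 0.03614
Total = 0.113165.
P(Condition Beta | elevated) = 0.016/0.113165 ≈ 0.141
P(Condition Zeta | elevated) = 0.0117/0.113165 ≈ 0.103
P(Condition Epsilon | elevated) = 0.0374/0.113165 ≈ 0.330
P(Condition Alpha | elevated) = 0.011925/0.113165 ≈ 0.105
P(Condition Delta | elevated) = 0.03614/0.113165 ≈ 0.319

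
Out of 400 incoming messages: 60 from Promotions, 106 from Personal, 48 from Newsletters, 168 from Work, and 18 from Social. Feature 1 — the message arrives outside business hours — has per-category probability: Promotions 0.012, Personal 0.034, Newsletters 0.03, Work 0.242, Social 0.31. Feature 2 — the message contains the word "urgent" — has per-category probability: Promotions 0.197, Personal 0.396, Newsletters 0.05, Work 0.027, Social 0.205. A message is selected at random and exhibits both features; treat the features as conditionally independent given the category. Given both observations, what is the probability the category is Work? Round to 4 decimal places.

Compute prior × likelihood for every hypothesis:
  Promotions: 0.15 × 0.012 × 0.197 = 0.0003546
  Personal: 0.265 × 0.034 × 0.396 = 0.00356796
  Newsletters: 0.12 × 0.03 × 0.05 = 0.00018
  Work: 0.42 × 0.242 × 0.027 = 0.00274428
  Social: 0.045 × 0.31 × 0.205 = 0.00285975
Sum = 0.00970659.
P(Work | evidence) = 0.00274428 / 0.00970659 ≈ 0.2827.

0.2827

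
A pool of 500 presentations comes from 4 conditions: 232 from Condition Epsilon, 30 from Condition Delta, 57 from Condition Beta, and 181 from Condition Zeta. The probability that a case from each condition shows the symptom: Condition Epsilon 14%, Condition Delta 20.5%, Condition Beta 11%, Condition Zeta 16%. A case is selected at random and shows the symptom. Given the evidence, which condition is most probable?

Condition Epsilon

By Bayes' rule, posterior ∝ prior × likelihood:
  Condition Epsilon: 0.464 × 0.14 = 0.06496
  Condition Delta: 0.06 × 0.205 = 0.0123
  Condition Beta: 0.114 × 0.11 = 0.01254
  Condition Zeta: 0.362 × 0.16 = 0.05792
Total = 0.14772.
Largest term belongs to Condition Epsilon, so Condition Epsilon is most probable.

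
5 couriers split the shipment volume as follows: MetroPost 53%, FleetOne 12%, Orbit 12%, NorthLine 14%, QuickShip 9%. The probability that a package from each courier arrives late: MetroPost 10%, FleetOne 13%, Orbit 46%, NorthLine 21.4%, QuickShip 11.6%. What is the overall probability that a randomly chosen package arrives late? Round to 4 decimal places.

0.1642

Unnormalized posteriors (prior × likelihood):
  MetroPost: 0.53 × 0.1 = 0.053
  FleetOne: 0.12 × 0.13 = 0.0156
  Orbit: 0.12 × 0.46 = 0.0552
  NorthLine: 0.14 × 0.214 = 0.02996
  QuickShip: 0.09 × 0.116 = 0.01044
P(late) = 0.053 + 0.0156 + 0.0552 + 0.02996 + 0.01044 = 0.1642 → 0.1642.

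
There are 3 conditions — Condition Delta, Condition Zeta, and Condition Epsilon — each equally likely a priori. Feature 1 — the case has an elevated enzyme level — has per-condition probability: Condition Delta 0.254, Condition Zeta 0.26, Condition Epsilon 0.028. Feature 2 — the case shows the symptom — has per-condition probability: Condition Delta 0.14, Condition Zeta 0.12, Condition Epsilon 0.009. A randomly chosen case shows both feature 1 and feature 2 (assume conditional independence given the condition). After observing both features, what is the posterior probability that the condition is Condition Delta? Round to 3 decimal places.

With a uniform prior (1/3 each), posterior ∝ likelihood:
  Condition Delta: 0.254 × 0.14 = 0.03556
  Condition Zeta: 0.26 × 0.12 = 0.0312
  Condition Epsilon: 0.028 × 0.009 = 0.000252
Normalizing constant = 0.067012.
P(Condition Delta | evidence) = 0.03556 / 0.067012 ≈ 0.531.

0.531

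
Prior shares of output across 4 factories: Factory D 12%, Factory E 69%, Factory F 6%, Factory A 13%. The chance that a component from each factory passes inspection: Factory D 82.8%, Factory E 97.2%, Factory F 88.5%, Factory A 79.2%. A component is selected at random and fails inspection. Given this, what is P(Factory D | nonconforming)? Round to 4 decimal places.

0.2793

Taking complements, P(nonconforming | each) = Factory D 0.172, Factory E 0.028, Factory F 0.115, Factory A 0.208.
Compute prior × likelihood for every hypothesis:
  Factory D: 0.12 × 0.172 = 0.02064
  Factory E: 0.69 × 0.028 = 0.01932
  Factory F: 0.06 × 0.115 = 0.0069
  Factory A: 0.13 × 0.208 = 0.02704
Normalizing constant = 0.0739.
P(Factory D | evidence) = 0.02064 / 0.0739 ≈ 0.2793.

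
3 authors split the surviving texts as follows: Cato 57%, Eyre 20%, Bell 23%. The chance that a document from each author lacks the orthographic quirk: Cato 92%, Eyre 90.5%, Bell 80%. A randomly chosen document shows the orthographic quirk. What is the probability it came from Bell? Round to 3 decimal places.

Taking complements, P(quirk | each) = Cato 0.08, Eyre 0.095, Bell 0.2.
Compute prior × likelihood for every hypothesis:
  Cato: 0.57 × 0.08 = 0.0456
  Eyre: 0.2 × 0.095 = 0.019
  Bell: 0.23 × 0.2 = 0.046
Sum = 0.1106.
P(Bell | evidence) = 0.046 / 0.1106 ≈ 0.416.

0.416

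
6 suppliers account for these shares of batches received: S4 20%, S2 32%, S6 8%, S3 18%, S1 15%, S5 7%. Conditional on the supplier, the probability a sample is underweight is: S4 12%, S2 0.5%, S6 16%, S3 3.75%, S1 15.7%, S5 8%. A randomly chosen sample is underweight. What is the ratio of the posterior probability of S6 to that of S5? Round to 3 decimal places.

2.286

Compute prior × likelihood for every hypothesis:
  S4: 0.2 × 0.12 = 0.024
  S2: 0.32 × 0.005 = 0.0016
  S6: 0.08 × 0.16 = 0.0128
  S3: 0.18 × 0.0375 = 0.00675
  S1: 0.15 × 0.157 = 0.02355
  S5: 0.07 × 0.08 = 0.0056
Normalizing constant = 0.0743.
The ratio is 0.0128 / 0.0056 (the normalizer cancels) = 2.286.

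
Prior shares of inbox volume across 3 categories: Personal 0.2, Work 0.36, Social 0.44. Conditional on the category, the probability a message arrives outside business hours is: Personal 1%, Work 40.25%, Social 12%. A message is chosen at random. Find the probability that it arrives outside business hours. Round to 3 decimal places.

Compute prior × likelihood for every hypothesis:
  Personal: 0.2 × 0.01 = 0.002
  Work: 0.36 × 0.4025 = 0.1449
  Social: 0.44 × 0.12 = 0.0528
P(off-hours) = 0.002 + 0.1449 + 0.0528 = 0.1997 → 0.200.

0.200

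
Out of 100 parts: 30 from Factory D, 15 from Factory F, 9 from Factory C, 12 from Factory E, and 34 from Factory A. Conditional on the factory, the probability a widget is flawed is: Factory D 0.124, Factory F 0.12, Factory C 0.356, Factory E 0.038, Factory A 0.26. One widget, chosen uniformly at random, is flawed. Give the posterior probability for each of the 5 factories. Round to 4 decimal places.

Prior × likelihood for each hypothesis:
  Factory D: 0.3 × 0.124 = 0.0372
  Factory F: 0.15 × 0.12 = 0.018
  Factory C: 0.09 × 0.356 = 0.03204
  Factory E: 0.12 × 0.038 = 0.00456
  Factory A: 0.34 × 0.26 = 0.0884
Normalizing constant = 0.1802.
P(Factory D | flawed) = 0.0372/0.1802 ≈ 0.2064
P(Factory F | flawed) = 0.018/0.1802 ≈ 0.0999
P(Factory C | flawed) = 0.03204/0.1802 ≈ 0.1778
P(Factory E | flawed) = 0.00456/0.1802 ≈ 0.0253
P(Factory A | flawed) = 0.0884/0.1802 ≈ 0.4906

Factory D 0.2064, Factory F 0.0999, Factory C 0.1778, Factory E 0.0253, Factory A 0.4906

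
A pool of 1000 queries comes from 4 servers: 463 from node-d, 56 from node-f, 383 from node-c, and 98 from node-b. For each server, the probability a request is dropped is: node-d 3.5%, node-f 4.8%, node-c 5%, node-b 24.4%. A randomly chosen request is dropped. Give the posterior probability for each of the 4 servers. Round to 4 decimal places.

node-d 0.2616, node-f 0.0434, node-c 0.3091, node-b 0.3860

Unnormalized posteriors (prior × likelihood):
  node-d: 0.463 × 0.035 = 0.016205
  node-f: 0.056 × 0.048 = 0.002688
  node-c: 0.383 × 0.05 = 0.01915
  node-b: 0.098 × 0.244 = 0.023912
Sum = 0.061955.
P(node-d | dropped) = 0.016205/0.061955 ≈ 0.2616
P(node-f | dropped) = 0.002688/0.061955 ≈ 0.0434
P(node-c | dropped) = 0.01915/0.061955 ≈ 0.3091
P(node-b | dropped) = 0.023912/0.061955 ≈ 0.3860
(Check: 0.2616+0.0434+0.3091+0.3860 = 1.0001.)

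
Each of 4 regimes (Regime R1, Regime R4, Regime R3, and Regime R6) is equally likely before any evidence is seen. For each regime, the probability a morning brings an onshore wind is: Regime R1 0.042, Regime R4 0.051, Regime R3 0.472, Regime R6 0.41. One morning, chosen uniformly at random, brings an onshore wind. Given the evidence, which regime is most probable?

With a uniform prior (1/4 each), posterior ∝ likelihood:
  Regime R1: 0.042
  Regime R4: 0.051
  Regime R3: 0.472
  Regime R6: 0.41
Total = 0.975.
Largest term belongs to Regime R3, so Regime R3 is most probable.

Regime R3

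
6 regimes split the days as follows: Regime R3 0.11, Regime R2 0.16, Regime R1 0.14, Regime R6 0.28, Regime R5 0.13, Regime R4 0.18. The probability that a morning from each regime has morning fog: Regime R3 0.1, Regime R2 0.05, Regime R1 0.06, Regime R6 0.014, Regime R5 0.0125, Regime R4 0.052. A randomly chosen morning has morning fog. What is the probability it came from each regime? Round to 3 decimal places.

Compute prior × likelihood for every hypothesis:
  Regime R3: 0.11 × 0.1 = 0.011
  Regime R2: 0.16 × 0.05 = 0.008
  Regime R1: 0.14 × 0.06 = 0.0084
  Regime R6: 0.28 × 0.014 = 0.00392
  Regime R5: 0.13 × 0.0125 = 0.001625
  Regime R4: 0.18 × 0.052 = 0.00936
Normalizing constant = 0.042305.
P(Regime R3 | fog) = 0.011/0.042305 ≈ 0.260
P(Regime R2 | fog) = 0.008/0.042305 ≈ 0.189
P(Regime R1 | fog) = 0.0084/0.042305 ≈ 0.199
P(Regime R6 | fog) = 0.00392/0.042305 ≈ 0.093
P(Regime R5 | fog) = 0.001625/0.042305 ≈ 0.038
P(Regime R4 | fog) = 0.00936/0.042305 ≈ 0.221

Regime R3 0.260, Regime R2 0.189, Regime R1 0.199, Regime R6 0.093, Regime R5 0.038, Regime R4 0.221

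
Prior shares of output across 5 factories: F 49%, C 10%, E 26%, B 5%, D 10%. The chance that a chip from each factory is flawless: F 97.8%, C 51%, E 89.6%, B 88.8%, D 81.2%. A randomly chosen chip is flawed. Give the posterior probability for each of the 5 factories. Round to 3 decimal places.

Taking complements, P(flawed | each) = F 0.022, C 0.49, E 0.104, B 0.112, D 0.188.
By Bayes' rule, posterior ∝ prior × likelihood:
  F: 0.49 × 0.022 = 0.01078
  C: 0.1 × 0.49 = 0.049
  E: 0.26 × 0.104 = 0.02704
  B: 0.05 × 0.112 = 0.0056
  D: 0.1 × 0.188 = 0.0188
Total = 0.11122.
P(F | flawed) = 0.01078/0.11122 ≈ 0.097
P(C | flawed) = 0.049/0.11122 ≈ 0.441
P(E | flawed) = 0.02704/0.11122 ≈ 0.243
P(B | flawed) = 0.0056/0.11122 ≈ 0.050
P(D | flawed) = 0.0188/0.11122 ≈ 0.169
(Check: 0.097+0.441+0.243+0.050+0.169 = 1.000.)

F 0.097, C 0.441, E 0.243, B 0.050, D 0.169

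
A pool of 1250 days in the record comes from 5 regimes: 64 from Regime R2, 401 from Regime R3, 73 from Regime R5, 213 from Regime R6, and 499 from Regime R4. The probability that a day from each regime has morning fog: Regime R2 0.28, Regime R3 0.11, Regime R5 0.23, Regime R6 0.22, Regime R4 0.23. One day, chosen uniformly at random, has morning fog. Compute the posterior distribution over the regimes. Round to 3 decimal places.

Regime R2 0.075, Regime R3 0.183, Regime R5 0.070, Regime R6 0.195, Regime R4 0.477

By Bayes' rule, posterior ∝ prior × likelihood:
  Regime R2: 0.0512 × 0.28 = 0.014336
  Regime R3: 0.3208 × 0.11 = 0.035288
  Regime R5: 0.0584 × 0.23 = 0.013432
  Regime R6: 0.1704 × 0.22 = 0.037488
  Regime R4: 0.3992 × 0.23 = 0.091816
Sum = 0.19236.
P(Regime R2 | fog) = 0.014336/0.19236 ≈ 0.075
P(Regime R3 | fog) = 0.035288/0.19236 ≈ 0.183
P(Regime R5 | fog) = 0.013432/0.19236 ≈ 0.070
P(Regime R6 | fog) = 0.037488/0.19236 ≈ 0.195
P(Regime R4 | fog) = 0.091816/0.19236 ≈ 0.477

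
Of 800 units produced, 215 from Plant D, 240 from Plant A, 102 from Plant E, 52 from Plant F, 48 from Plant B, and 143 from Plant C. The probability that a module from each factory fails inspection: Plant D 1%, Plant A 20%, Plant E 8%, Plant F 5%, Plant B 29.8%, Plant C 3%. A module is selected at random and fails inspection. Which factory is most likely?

Prior × likelihood for each hypothesis:
  Plant D: 0.26875 × 0.01 = 0.0026875
  Plant A: 0.3 × 0.2 = 0.06
  Plant E: 0.1275 × 0.08 = 0.0102
  Plant F: 0.065 × 0.05 = 0.00325
  Plant B: 0.06 × 0.298 = 0.01788
  Plant C: 0.17875 × 0.03 = 0.0053625
Normalizing constant = 0.09938.
Largest term belongs to Plant A, so Plant A is most probable.

Plant A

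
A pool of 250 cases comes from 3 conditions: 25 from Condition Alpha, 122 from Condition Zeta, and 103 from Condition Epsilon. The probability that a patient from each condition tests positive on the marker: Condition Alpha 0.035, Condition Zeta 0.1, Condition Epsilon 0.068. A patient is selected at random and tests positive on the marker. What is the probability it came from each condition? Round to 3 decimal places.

Condition Alpha 0.044, Condition Zeta 0.608, Condition Epsilon 0.349

Compute prior × likelihood for every hypothesis:
  Condition Alpha: 0.1 × 0.035 = 0.0035
  Condition Zeta: 0.488 × 0.1 = 0.0488
  Condition Epsilon: 0.412 × 0.068 = 0.028016
Sum = 0.080316.
P(Condition Alpha | marker-positive) = 0.0035/0.080316 ≈ 0.044
P(Condition Zeta | marker-positive) = 0.0488/0.080316 ≈ 0.608
P(Condition Epsilon | marker-positive) = 0.028016/0.080316 ≈ 0.349
(Check: 0.044+0.608+0.349 = 1.001.)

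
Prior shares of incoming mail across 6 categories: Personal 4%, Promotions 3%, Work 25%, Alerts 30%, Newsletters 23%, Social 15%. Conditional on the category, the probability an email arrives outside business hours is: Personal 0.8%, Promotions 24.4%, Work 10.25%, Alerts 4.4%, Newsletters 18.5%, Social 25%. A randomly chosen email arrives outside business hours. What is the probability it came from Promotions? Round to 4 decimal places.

Compute prior × likelihood for every hypothesis:
  Personal: 0.04 × 0.008 = 0.00032
  Promotions: 0.03 × 0.244 = 0.00732
  Work: 0.25 × 0.1025 = 0.025625
  Alerts: 0.3 × 0.044 = 0.0132
  Newsletters: 0.23 × 0.185 = 0.04255
  Social: 0.15 × 0.25 = 0.0375
Total = 0.126515.
P(Promotions | evidence) = 0.00732 / 0.126515 ≈ 0.0579.

0.0579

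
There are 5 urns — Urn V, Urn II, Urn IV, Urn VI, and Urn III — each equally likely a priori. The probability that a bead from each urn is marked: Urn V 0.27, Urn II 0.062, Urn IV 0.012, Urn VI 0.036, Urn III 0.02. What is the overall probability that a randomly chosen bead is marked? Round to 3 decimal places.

0.080

Since the prior is uniform, the posterior is proportional to the likelihood:
  Urn V: 0.27
  Urn II: 0.062
  Urn IV: 0.012
  Urn VI: 0.036
  Urn III: 0.02
P(marked) = (1/5) × (0.27 + 0.062 + 0.012 + 0.036 + 0.02) = 0.4/5 ≈ 0.080.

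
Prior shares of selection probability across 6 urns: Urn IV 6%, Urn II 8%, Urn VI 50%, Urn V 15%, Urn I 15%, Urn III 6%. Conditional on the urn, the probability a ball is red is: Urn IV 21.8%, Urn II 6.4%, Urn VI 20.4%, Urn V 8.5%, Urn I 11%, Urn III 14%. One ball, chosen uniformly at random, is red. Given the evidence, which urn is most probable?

Urn VI

By Bayes' rule, posterior ∝ prior × likelihood:
  Urn IV: 0.06 × 0.218 = 0.01308
  Urn II: 0.08 × 0.064 = 0.00512
  Urn VI: 0.5 × 0.204 = 0.102
  Urn V: 0.15 × 0.085 = 0.01275
  Urn I: 0.15 × 0.11 = 0.0165
  Urn III: 0.06 × 0.14 = 0.0084
Total = 0.15785.
Largest term belongs to Urn VI, so Urn VI is most probable.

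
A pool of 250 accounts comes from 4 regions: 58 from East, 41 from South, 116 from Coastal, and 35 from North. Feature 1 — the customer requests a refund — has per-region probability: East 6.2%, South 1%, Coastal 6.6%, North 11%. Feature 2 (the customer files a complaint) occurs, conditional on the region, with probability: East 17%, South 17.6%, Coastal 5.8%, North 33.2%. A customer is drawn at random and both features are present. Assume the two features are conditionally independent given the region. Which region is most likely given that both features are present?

Compute prior × likelihood for every hypothesis:
  East: 0.232 × 0.062 × 0.17 = 0.00244528
  South: 0.164 × 0.01 × 0.176 = 0.00028864
  Coastal: 0.464 × 0.066 × 0.058 = 0.001776192
  North: 0.14 × 0.11 × 0.332 = 0.0051128
Total = 0.009622912.
Largest term belongs to North, so North is most probable.

North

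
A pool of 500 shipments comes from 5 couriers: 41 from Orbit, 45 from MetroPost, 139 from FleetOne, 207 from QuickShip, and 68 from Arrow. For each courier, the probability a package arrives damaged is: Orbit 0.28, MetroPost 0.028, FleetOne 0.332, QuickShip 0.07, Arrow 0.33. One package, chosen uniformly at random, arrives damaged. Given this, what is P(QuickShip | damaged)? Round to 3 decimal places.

Unnormalized posteriors (prior × likelihood):
  Orbit: 0.082 × 0.28 = 0.02296
  MetroPost: 0.09 × 0.028 = 0.00252
  FleetOne: 0.278 × 0.332 = 0.092296
  QuickShip: 0.414 × 0.07 = 0.02898
  Arrow: 0.136 × 0.33 = 0.04488
Normalizing constant = 0.191636.
P(QuickShip | evidence) = 0.02898 / 0.191636 ≈ 0.151.

0.151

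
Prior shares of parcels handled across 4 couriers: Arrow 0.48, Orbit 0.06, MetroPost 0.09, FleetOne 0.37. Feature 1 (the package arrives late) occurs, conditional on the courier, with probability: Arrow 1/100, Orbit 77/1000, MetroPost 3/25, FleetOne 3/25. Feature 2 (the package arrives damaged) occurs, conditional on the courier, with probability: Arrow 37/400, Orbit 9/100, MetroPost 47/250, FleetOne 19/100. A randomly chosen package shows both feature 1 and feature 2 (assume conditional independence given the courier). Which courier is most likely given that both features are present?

FleetOne

Unnormalized posteriors (prior × likelihood):
  Arrow: 0.48 × 0.01 × 0.0925 = 0.000444
  Orbit: 0.06 × 0.077 × 0.09 = 0.0004158
  MetroPost: 0.09 × 0.12 × 0.188 = 0.0020304
  FleetOne: 0.37 × 0.12 × 0.19 = 0.008436
Normalizing constant = 0.0113262.
Largest term belongs to FleetOne, so FleetOne is most probable.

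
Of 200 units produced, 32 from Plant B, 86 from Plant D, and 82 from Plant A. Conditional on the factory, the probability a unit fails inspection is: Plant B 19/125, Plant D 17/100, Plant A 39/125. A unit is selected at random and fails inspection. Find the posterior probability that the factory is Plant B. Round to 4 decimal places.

By Bayes' rule, posterior ∝ prior × likelihood:
  Plant B: 0.16 × 0.152 = 0.02432
  Plant D: 0.43 × 0.17 = 0.0731
  Plant A: 0.41 × 0.312 = 0.12792
Normalizing constant = 0.22534.
P(Plant B | evidence) = 0.02432 / 0.22534 ≈ 0.1079.

0.1079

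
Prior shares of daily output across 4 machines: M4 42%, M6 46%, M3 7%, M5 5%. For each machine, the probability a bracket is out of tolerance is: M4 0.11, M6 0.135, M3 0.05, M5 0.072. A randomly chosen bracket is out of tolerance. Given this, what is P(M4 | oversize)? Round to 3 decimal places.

0.400

By Bayes' rule, posterior ∝ prior × likelihood:
  M4: 0.42 × 0.11 = 0.0462
  M6: 0.46 × 0.135 = 0.0621
  M3: 0.07 × 0.05 = 0.0035
  M5: 0.05 × 0.072 = 0.0036
Sum = 0.1154.
P(M4 | evidence) = 0.0462 / 0.1154 ≈ 0.400.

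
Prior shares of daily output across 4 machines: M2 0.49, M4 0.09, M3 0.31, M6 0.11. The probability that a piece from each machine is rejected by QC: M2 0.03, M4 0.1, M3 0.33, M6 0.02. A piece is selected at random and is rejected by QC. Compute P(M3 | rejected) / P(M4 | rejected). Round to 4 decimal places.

11.3667

By Bayes' rule, posterior ∝ prior × likelihood:
  M2: 0.49 × 0.03 = 0.0147
  M4: 0.09 × 0.1 = 0.009
  M3: 0.31 × 0.33 = 0.1023
  M6: 0.11 × 0.02 = 0.0022
Total = 0.1282.
The ratio is 0.1023 / 0.009 (the normalizer cancels) = 11.3667.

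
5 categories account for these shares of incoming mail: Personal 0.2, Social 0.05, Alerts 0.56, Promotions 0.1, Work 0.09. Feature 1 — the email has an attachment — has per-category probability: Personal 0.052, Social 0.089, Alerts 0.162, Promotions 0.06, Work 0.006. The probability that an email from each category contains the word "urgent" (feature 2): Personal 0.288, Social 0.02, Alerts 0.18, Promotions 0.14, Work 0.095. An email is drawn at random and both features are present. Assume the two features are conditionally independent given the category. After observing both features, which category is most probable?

Alerts

By Bayes' rule, posterior ∝ prior × likelihood:
  Personal: 0.2 × 0.052 × 0.288 = 0.0029952
  Social: 0.05 × 0.089 × 0.02 = 0.000089
  Alerts: 0.56 × 0.162 × 0.18 = 0.0163296
  Promotions: 0.1 × 0.06 × 0.14 = 0.00084
  Work: 0.09 × 0.006 × 0.095 = 0.0000513
Sum = 0.0203051.
Largest term belongs to Alerts, so Alerts is most probable.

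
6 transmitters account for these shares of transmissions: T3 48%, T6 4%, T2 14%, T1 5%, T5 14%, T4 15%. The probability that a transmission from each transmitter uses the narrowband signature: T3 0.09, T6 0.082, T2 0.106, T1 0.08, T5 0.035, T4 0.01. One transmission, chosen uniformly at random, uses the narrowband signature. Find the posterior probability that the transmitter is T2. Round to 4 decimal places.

Compute prior × likelihood for every hypothesis:
  T3: 0.48 × 0.09 = 0.0432
  T6: 0.04 × 0.082 = 0.00328
  T2: 0.14 × 0.106 = 0.01484
  T1: 0.05 × 0.08 = 0.004
  T5: 0.14 × 0.035 = 0.0049
  T4: 0.15 × 0.01 = 0.0015
Total = 0.07172.
P(T2 | evidence) = 0.01484 / 0.07172 ≈ 0.2069.

0.2069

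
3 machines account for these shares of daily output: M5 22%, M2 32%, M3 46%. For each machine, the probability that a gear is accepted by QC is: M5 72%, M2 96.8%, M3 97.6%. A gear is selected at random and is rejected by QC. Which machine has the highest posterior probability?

M5

Taking complements, P(rejected | each) = M5 0.28, M2 0.032, M3 0.024.
By Bayes' rule, posterior ∝ prior × likelihood:
  M5: 0.22 × 0.28 = 0.0616
  M2: 0.32 × 0.032 = 0.01024
  M3: 0.46 × 0.024 = 0.01104
Normalizing constant = 0.08288.
Largest term belongs to M5, so M5 is most probable.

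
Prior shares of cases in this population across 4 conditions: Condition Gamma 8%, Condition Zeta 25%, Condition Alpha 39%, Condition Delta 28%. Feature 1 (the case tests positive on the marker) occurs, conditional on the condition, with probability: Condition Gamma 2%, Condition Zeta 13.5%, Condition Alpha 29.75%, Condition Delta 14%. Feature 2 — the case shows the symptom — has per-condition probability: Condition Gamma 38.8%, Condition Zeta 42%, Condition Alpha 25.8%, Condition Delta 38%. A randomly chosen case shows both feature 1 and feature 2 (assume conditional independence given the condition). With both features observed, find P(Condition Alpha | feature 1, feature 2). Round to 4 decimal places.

Compute prior × likelihood for every hypothesis:
  Condition Gamma: 0.08 × 0.02 × 0.388 = 0.0006208
  Condition Zeta: 0.25 × 0.135 × 0.42 = 0.014175
  Condition Alpha: 0.39 × 0.2975 × 0.258 = 0.02993445
  Condition Delta: 0.28 × 0.14 × 0.38 = 0.014896
Sum = 0.05962625.
P(Condition Alpha | evidence) = 0.02993445 / 0.05962625 ≈ 0.5020.

0.5020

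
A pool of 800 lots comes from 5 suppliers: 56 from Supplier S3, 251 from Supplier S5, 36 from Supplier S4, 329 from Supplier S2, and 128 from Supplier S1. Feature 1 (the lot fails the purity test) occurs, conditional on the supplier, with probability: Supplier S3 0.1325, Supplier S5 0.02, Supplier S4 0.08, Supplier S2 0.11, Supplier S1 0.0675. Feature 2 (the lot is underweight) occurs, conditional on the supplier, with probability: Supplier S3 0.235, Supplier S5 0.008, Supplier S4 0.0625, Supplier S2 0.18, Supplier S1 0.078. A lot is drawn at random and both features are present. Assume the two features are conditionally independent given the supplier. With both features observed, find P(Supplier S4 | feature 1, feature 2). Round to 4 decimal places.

By Bayes' rule, posterior ∝ prior × likelihood:
  Supplier S3: 0.07 × 0.1325 × 0.235 = 0.002179625
  Supplier S5: 0.31375 × 0.02 × 0.008 = 0.0000502
  Supplier S4: 0.045 × 0.08 × 0.0625 = 0.000225
  Supplier S2: 0.41125 × 0.11 × 0.18 = 0.00814275
  Supplier S1: 0.16 × 0.0675 × 0.078 = 0.0008424
Sum = 0.011439975.
P(Supplier S4 | evidence) = 0.000225 / 0.011439975 ≈ 0.0197.

0.0197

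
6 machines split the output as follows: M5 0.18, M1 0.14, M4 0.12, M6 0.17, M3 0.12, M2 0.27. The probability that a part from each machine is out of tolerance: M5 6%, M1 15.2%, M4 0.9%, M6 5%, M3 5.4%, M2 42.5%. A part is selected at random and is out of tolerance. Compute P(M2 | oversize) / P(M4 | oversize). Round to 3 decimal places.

Unnormalized posteriors (prior × likelihood):
  M5: 0.18 × 0.06 = 0.0108
  M1: 0.14 × 0.152 = 0.02128
  M4: 0.12 × 0.009 = 0.00108
  M6: 0.17 × 0.05 = 0.0085
  M3: 0.12 × 0.054 = 0.00648
  M2: 0.27 × 0.425 = 0.11475
Sum = 0.16289.
The ratio is 0.11475 / 0.00108 (the normalizer cancels) = 106.250.

106.250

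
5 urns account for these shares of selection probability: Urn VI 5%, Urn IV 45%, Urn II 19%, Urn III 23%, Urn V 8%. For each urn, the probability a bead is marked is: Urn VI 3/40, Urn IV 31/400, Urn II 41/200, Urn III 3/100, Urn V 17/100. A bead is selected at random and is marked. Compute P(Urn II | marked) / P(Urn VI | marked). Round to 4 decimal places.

10.3867

By Bayes' rule, posterior ∝ prior × likelihood:
  Urn VI: 0.05 × 0.075 = 0.00375
  Urn IV: 0.45 × 0.0775 = 0.034875
  Urn II: 0.19 × 0.205 = 0.03895
  Urn III: 0.23 × 0.03 = 0.0069
  Urn V: 0.08 × 0.17 = 0.0136
Sum = 0.098075.
The ratio is 0.03895 / 0.00375 (the normalizer cancels) = 10.3867.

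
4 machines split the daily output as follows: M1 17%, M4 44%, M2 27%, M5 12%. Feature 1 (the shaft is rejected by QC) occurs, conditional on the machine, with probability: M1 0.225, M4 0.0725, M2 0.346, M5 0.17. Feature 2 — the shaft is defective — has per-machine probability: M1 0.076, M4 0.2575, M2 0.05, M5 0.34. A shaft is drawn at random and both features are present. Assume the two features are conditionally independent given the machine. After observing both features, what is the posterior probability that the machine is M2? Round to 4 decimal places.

0.2055

Unnormalized posteriors (prior × likelihood):
  M1: 0.17 × 0.225 × 0.076 = 0.002907
  M4: 0.44 × 0.0725 × 0.2575 = 0.00821425
  M2: 0.27 × 0.346 × 0.05 = 0.004671
  M5: 0.12 × 0.17 × 0.34 = 0.006936
Sum = 0.02272825.
P(M2 | evidence) = 0.004671 / 0.02272825 ≈ 0.2055.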